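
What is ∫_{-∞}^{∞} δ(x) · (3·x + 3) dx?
3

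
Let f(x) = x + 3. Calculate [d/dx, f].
1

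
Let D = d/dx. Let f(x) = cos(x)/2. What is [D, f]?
- \frac{\sin{\left(x \right)}}{2}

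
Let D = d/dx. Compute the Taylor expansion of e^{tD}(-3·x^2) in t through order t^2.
- 3 t^{2} - 6 t x - 3 x^{2}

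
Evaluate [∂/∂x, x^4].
4 x^{3}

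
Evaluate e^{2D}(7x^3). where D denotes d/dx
7 x^{3} + 42 x^{2} + 84 x + 56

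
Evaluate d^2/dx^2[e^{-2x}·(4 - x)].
4 \left(5 - x\right) e^{- 2 x}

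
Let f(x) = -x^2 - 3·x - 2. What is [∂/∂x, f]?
- 2 x - 3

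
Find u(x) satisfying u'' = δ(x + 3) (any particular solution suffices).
\frac{|x + 3|}{2}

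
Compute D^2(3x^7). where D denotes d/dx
126 x^{5}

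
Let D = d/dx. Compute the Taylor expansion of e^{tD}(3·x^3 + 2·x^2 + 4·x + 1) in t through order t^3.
3 t^{3} + t^{2} \left(9 x + 2\right) + t \left(9 x^{2} + 4 x + 4\right) + 3 x^{3} + 2 x^{2} + 4 x + 1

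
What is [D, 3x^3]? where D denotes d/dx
9 x^{2}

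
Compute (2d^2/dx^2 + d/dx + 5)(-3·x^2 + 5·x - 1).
- 15 x^{2} + 19 x - 12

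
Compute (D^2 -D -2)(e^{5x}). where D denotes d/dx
18 e^{5 x}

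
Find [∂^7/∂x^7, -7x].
-49\frac{d^{6}}{dx^{6}}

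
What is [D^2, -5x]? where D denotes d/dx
-10D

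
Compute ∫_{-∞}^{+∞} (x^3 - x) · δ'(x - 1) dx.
-2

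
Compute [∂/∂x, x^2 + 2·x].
2 x + 2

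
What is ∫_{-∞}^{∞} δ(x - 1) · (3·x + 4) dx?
7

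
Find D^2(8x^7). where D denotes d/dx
336 x^{5}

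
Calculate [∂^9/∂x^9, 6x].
54\frac{d^{8}}{dx^{8}}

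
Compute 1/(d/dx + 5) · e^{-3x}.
\frac{e^{- 3 x}}{2}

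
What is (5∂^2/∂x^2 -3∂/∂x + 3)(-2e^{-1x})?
- 22 e^{- x}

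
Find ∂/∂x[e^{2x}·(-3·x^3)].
x^{2} \left(- 6 x - 9\right) e^{2 x}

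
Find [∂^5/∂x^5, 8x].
40\frac{d^{4}}{dx^{4}}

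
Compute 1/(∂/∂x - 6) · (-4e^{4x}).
2 e^{4 x}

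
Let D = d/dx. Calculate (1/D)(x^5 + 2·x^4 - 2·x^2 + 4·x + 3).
\frac{x^{6}}{6} + \frac{2 x^{5}}{5} - \frac{2 x^{3}}{3} + 2 x^{2} + 3 x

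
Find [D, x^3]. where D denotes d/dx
3 x^{2}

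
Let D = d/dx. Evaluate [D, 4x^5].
20 x^{4}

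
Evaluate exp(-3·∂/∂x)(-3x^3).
- 3 x^{3} + 27 x^{2} - 81 x + 81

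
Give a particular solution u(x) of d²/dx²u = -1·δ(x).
-\frac{|x|}{2}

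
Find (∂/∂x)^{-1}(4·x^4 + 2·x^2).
\frac{4 x^{5}}{5} + \frac{2 x^{3}}{3}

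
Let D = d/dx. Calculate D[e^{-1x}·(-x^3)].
x^{2} \left(x - 3\right) e^{- x}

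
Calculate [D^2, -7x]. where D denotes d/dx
-14D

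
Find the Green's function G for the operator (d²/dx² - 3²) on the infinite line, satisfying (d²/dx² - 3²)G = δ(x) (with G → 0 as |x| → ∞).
-\frac{e^{-3|x|}}{6}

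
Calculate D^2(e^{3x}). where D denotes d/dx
9 e^{3 x}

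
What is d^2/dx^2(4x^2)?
8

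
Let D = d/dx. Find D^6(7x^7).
35280 x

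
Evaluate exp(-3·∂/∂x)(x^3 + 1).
x^{3} - 9 x^{2} + 27 x - 26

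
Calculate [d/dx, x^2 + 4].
2 x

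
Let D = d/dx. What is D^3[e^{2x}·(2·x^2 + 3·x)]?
\left(16 x^{2} + 72 x + 60\right) e^{2 x}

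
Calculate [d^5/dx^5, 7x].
35\frac{d^{4}}{dx^{4}}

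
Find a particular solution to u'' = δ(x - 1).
\frac{|x - 1|}{2}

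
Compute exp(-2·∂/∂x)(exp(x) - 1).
e^{x - 2} - 1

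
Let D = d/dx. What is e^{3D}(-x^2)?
- x^{2} - 6 x - 9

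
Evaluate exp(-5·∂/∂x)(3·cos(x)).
3 \cos{\left(x - 5 \right)}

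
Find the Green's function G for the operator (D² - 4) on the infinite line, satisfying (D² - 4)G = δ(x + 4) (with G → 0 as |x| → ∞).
-\frac{e^{-2|x + 4|}}{4}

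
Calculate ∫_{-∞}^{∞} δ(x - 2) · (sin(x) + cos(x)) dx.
\cos{\left(2 \right)} + \sin{\left(2 \right)}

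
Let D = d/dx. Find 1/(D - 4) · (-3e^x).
e^{x}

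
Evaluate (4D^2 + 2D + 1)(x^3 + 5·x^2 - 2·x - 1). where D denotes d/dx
x^{3} + 11 x^{2} + 42 x + 35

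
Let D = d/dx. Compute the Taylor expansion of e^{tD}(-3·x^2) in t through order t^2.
- 3 t^{2} - 6 t x - 3 x^{2}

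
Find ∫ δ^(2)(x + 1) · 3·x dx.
0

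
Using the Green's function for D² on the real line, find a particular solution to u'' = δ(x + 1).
\frac{|x + 1|}{2}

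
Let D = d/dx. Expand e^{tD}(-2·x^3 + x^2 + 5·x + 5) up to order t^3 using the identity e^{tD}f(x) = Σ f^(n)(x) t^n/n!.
- 2 t^{3} + t^{2} \left(1 - 6 x\right) + t \left(- 6 x^{2} + 2 x + 5\right) - 2 x^{3} + x^{2} + 5 x + 5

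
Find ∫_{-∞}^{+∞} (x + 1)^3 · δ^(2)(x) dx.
6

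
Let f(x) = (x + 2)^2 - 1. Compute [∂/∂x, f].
2 x + 4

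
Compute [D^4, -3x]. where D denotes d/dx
-12D^{3}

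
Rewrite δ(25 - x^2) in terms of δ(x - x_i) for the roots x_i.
\frac{\delta(x - 5) + \delta(x + 5)}{10}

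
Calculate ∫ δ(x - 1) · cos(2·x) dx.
\cos{\left(2 \right)}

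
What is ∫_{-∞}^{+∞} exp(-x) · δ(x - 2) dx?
e^{-2}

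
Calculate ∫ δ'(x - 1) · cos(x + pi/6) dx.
\sin{\left(\frac{\pi}{6} + 1 \right)}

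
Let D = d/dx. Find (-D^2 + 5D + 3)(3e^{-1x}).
- 9 e^{- x}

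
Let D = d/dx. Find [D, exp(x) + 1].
e^{x}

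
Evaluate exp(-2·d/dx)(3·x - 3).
3 x - 9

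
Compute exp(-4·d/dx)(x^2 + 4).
x^{2} - 8 x + 20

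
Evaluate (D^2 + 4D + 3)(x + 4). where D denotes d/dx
3 x + 16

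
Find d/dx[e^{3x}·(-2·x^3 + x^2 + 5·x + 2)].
\left(- 6 x^{3} - 3 x^{2} + 17 x + 11\right) e^{3 x}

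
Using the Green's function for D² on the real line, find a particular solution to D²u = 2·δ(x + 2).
|x + 2|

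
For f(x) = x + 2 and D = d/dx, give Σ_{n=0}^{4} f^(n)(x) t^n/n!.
t + x + 2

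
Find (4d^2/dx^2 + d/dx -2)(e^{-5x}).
93 e^{- 5 x}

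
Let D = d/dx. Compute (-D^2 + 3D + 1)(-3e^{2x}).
- 9 e^{2 x}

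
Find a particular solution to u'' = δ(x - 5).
\frac{|x - 5|}{2}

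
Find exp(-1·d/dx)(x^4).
x^{4} - 4 x^{3} + 6 x^{2} - 4 x + 1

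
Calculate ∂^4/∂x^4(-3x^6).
- 1080 x^{2}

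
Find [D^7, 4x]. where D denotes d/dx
28D^{6}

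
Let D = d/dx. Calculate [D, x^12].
12 x^{11}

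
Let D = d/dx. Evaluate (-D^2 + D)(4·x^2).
8 x - 8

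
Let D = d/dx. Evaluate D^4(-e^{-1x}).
- e^{- x}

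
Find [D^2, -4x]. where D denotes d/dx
-8D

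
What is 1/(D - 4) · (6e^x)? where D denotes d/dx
- 2 e^{x}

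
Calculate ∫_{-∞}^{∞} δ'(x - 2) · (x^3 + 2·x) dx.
-14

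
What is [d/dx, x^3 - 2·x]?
3 x^{2} - 2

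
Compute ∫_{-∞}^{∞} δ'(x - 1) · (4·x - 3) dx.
-4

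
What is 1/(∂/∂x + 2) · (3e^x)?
e^{x}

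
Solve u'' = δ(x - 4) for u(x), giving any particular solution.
\frac{|x - 4|}{2}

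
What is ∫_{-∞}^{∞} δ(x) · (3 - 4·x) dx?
3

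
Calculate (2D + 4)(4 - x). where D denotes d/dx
14 - 4 x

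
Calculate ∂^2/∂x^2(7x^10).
630 x^{8}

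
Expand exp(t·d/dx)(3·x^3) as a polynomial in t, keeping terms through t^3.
3 t^{3} + 9 t^{2} x + 9 t x^{2} + 3 x^{3}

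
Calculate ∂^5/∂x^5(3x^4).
0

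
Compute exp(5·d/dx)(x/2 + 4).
\frac{x}{2} + \frac{13}{2}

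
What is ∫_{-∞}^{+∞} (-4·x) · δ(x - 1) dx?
-4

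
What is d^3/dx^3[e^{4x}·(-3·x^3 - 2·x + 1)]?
\left(- 192 x^{3} - 432 x^{2} - 344 x - 50\right) e^{4 x}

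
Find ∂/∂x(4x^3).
12 x^{2}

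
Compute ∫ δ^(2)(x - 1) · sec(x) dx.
\left(1 + 2 \tan^{2}{\left(1 \right)}\right) \sec{\left(1 \right)}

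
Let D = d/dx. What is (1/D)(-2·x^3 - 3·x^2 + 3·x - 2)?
- \frac{x^{4}}{2} - x^{3} + \frac{3 x^{2}}{2} - 2 x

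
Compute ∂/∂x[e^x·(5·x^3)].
5 x^{2} \left(x + 3\right) e^{x}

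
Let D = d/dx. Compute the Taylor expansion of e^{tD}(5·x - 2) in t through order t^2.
5 t + 5 x - 2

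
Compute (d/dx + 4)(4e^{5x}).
36 e^{5 x}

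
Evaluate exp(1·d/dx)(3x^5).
3 x^{5} + 15 x^{4} + 30 x^{3} + 30 x^{2} + 15 x + 3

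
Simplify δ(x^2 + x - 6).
\frac{\delta(x + 3) + \delta(x - 2)}{5}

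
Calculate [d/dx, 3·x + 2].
3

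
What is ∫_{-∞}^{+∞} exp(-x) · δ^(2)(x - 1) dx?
e^{-1}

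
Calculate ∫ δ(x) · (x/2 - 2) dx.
-2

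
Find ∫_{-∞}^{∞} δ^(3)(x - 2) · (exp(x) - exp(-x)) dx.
- 2 \cosh{\left(2 \right)}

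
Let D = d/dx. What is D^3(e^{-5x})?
- 125 e^{- 5 x}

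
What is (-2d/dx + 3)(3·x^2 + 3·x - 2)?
9 x^{2} - 3 x - 12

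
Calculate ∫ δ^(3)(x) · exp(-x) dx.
1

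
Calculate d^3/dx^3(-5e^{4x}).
- 320 e^{4 x}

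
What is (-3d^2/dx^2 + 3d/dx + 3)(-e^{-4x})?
57 e^{- 4 x}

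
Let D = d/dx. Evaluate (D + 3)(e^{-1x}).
2 e^{- x}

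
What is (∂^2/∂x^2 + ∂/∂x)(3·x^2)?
6 x + 6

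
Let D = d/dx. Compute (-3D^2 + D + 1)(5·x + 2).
5 x + 7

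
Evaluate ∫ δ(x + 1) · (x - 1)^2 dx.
4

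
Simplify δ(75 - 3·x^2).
\frac{\delta(x - 5) + \delta(x + 5)}{30}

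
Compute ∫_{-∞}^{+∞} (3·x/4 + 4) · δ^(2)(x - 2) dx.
0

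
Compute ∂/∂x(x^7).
7 x^{6}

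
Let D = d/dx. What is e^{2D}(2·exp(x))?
2 e^{x + 2}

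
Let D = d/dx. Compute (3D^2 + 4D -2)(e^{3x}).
37 e^{3 x}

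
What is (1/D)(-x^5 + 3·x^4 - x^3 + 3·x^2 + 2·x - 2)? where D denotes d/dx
- \frac{x^{6}}{6} + \frac{3 x^{5}}{5} - \frac{x^{4}}{4} + x^{3} + x^{2} - 2 x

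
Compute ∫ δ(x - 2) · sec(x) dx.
\sec{\left(2 \right)}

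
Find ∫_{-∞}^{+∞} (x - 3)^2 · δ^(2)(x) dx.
2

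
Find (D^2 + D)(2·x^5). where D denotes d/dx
10 x^{3} \left(x + 4\right)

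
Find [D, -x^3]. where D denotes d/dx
- 3 x^{2}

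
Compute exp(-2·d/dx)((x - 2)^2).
x^{2} - 8 x + 16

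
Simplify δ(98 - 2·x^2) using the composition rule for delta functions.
\frac{\delta(x - 7) + \delta(x + 7)}{28}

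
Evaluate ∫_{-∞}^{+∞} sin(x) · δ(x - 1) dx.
\sin{\left(1 \right)}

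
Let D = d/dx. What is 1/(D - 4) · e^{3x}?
- e^{3 x}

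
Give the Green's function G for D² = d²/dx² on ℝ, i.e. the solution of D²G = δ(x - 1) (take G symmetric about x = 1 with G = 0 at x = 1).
\frac{|x - 1|}{2}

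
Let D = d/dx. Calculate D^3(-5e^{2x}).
- 40 e^{2 x}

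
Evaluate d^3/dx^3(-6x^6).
- 720 x^{3}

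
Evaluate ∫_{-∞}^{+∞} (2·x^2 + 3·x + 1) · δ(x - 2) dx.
15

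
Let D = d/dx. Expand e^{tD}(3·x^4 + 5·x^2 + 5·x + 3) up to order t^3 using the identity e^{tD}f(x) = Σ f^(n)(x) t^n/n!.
12 t^{3} x + t^{2} \left(18 x^{2} + 5\right) + t \left(12 x^{3} + 10 x + 5\right) + 3 x^{4} + 5 x^{2} + 5 x + 3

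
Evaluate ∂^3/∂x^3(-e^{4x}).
- 64 e^{4 x}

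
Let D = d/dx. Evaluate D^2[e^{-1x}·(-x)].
\left(2 - x\right) e^{- x}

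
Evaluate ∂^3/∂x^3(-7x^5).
- 420 x^{2}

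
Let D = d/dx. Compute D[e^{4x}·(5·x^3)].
x^{2} \left(20 x + 15\right) e^{4 x}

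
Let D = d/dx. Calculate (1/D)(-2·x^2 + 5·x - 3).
- \frac{2 x^{3}}{3} + \frac{5 x^{2}}{2} - 3 x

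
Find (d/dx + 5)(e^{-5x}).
0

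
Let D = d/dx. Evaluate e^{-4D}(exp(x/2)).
e^{\frac{x}{2} - 2}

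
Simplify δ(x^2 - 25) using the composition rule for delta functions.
\frac{\delta(x - 5) + \delta(x + 5)}{10}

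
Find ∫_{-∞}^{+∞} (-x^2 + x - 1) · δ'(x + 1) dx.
-3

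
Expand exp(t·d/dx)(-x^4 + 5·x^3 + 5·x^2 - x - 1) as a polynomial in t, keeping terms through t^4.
- t^{4} - t^{3} \left(4 x - 5\right) + t^{2} \left(- 6 x^{2} + 15 x + 5\right) - t \left(4 x^{3} - 15 x^{2} - 10 x + 1\right) - x^{4} + 5 x^{3} + 5 x^{2} - x - 1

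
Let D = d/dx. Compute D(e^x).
e^{x}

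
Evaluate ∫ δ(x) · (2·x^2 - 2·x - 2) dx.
-2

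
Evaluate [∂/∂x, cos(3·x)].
- 3 \sin{\left(3 x \right)}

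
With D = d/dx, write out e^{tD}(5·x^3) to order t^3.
5 t^{3} + 15 t^{2} x + 15 t x^{2} + 5 x^{3}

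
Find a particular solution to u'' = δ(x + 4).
\frac{|x + 4|}{2}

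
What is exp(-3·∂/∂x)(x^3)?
x^{3} - 9 x^{2} + 27 x - 27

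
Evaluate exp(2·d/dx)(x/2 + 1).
\frac{x}{2} + 2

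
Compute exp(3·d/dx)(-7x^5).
- 7 x^{5} - 105 x^{4} - 630 x^{3} - 1890 x^{2} - 2835 x - 1701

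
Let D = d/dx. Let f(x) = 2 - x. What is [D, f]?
-1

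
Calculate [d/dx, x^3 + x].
3 x^{2} + 1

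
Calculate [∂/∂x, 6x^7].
42 x^{6}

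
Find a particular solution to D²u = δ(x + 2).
\frac{|x + 2|}{2}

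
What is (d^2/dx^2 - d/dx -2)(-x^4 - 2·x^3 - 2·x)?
2 x^{4} + 8 x^{3} - 6 x^{2} - 8 x + 2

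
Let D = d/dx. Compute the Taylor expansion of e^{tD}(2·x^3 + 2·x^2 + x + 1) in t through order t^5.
2 t^{3} + t^{2} \left(6 x + 2\right) + t \left(6 x^{2} + 4 x + 1\right) + 2 x^{3} + 2 x^{2} + x + 1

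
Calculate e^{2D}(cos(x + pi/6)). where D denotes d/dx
\cos{\left(x + \frac{\pi}{6} + 2 \right)}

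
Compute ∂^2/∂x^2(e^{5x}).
25 e^{5 x}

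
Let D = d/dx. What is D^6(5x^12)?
3326400 x^{6}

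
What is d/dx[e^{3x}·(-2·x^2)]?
2 x \left(- 3 x - 2\right) e^{3 x}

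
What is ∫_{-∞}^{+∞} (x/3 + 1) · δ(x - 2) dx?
\frac{5}{3}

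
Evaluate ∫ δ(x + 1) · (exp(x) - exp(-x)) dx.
- 2 \sinh{\left(1 \right)}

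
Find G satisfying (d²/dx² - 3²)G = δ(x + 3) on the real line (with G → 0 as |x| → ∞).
-\frac{e^{-3|x + 3|}}{6}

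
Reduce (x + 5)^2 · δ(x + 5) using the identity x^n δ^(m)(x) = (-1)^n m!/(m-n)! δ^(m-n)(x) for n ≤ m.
0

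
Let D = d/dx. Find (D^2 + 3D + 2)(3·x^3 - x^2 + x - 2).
6 x^{3} + 25 x^{2} + 14 x - 3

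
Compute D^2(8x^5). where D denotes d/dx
160 x^{3}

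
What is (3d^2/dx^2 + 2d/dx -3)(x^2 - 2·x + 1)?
- 3 x^{2} + 10 x - 1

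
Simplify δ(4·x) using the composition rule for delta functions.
\frac{\delta(x)}{4}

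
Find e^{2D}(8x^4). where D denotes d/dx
8 x^{4} + 64 x^{3} + 192 x^{2} + 256 x + 128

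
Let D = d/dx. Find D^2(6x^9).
432 x^{7}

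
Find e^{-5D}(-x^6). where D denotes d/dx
- x^{6} + 30 x^{5} - 375 x^{4} + 2500 x^{3} - 9375 x^{2} + 18750 x - 15625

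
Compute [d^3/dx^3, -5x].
-15\frac{d^{2}}{dx^{2}}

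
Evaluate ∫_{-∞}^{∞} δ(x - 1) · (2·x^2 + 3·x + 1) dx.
6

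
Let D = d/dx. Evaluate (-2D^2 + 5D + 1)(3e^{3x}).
- 6 e^{3 x}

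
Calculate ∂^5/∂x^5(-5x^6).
- 3600 x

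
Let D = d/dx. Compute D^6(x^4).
0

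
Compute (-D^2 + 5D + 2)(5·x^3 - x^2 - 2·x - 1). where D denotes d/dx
10 x^{3} + 73 x^{2} - 44 x - 10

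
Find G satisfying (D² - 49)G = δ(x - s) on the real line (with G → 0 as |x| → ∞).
-\frac{e^{-7|x-s|}}{14}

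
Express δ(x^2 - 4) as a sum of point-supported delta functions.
\frac{\delta(x - 2) + \delta(x + 2)}{4}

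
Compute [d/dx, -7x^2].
- 14 x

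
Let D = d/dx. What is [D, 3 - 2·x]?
-2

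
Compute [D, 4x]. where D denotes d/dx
4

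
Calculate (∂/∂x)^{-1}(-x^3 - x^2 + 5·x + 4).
- \frac{x^{4}}{4} - \frac{x^{3}}{3} + \frac{5 x^{2}}{2} + 4 x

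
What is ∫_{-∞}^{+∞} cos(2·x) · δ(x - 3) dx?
\cos{\left(6 \right)}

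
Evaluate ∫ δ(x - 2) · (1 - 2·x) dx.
-3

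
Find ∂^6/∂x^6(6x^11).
1995840 x^{5}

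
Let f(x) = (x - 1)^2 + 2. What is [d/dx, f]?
2 x - 2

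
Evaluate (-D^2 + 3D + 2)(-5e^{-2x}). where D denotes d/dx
40 e^{- 2 x}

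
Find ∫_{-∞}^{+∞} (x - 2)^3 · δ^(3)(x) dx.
-6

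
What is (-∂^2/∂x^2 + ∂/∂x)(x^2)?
2 x - 2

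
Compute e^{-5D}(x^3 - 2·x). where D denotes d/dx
x^{3} - 15 x^{2} + 73 x - 115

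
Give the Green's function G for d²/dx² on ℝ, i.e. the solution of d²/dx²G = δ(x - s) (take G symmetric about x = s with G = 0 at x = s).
\frac{|x - s|}{2}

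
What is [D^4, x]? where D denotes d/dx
4D^{3}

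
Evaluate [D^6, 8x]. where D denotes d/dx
48D^{5}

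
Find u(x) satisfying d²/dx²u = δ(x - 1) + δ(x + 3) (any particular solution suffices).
\frac{|x - 1|}{2} + \frac{|x + 3|}{2}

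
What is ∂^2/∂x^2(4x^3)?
24 x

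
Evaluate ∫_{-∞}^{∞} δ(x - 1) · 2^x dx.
2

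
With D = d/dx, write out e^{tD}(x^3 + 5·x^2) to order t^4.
t^{3} + t^{2} \left(3 x + 5\right) + t x \left(3 x + 10\right) + x^{3} + 5 x^{2}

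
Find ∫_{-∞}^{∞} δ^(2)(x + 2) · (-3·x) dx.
0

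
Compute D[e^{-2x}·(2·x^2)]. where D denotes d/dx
4 x \left(1 - x\right) e^{- 2 x}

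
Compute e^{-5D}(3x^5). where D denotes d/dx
3 x^{5} - 75 x^{4} + 750 x^{3} - 3750 x^{2} + 9375 x - 9375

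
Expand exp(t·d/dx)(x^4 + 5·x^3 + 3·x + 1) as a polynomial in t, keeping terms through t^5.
t^{4} + t^{3} \left(4 x + 5\right) + 3 t^{2} x \left(2 x + 5\right) + t \left(4 x^{3} + 15 x^{2} + 3\right) + x^{4} + 5 x^{3} + 3 x + 1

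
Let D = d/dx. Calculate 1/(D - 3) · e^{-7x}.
- \frac{e^{- 7 x}}{10}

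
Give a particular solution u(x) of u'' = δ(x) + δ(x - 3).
\frac{|x|}{2} + \frac{|x - 3|}{2}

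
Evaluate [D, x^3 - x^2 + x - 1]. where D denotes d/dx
3 x^{2} - 2 x + 1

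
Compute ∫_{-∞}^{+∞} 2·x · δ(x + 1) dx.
-2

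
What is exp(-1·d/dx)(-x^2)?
- x^{2} + 2 x - 1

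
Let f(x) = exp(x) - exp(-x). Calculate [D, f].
2 \cosh{\left(x \right)}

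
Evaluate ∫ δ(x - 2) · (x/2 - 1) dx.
0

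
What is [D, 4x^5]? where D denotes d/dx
20 x^{4}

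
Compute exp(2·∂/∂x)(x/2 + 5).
\frac{x}{2} + 6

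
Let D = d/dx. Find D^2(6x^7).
252 x^{5}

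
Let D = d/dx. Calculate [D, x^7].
7 x^{6}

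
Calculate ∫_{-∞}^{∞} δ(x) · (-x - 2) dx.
-2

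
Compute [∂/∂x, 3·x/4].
\frac{3}{4}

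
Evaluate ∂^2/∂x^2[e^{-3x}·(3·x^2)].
3 \left(9 x^{2} - 12 x + 2\right) e^{- 3 x}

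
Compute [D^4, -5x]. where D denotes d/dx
-20D^{3}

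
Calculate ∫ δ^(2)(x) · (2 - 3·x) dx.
0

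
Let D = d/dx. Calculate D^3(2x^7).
420 x^{4}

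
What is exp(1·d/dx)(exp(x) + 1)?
e^{x + 1} + 1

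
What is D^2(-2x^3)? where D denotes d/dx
- 12 x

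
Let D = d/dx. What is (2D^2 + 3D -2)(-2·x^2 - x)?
4 x^{2} - 10 x - 11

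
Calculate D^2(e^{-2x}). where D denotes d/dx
4 e^{- 2 x}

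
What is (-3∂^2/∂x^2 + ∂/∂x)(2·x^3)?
6 x \left(x - 6\right)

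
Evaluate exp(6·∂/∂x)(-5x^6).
- 5 x^{6} - 180 x^{5} - 2700 x^{4} - 21600 x^{3} - 97200 x^{2} - 233280 x - 233280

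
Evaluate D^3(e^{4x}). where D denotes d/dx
64 e^{4 x}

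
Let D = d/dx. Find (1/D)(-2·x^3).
- \frac{x^{4}}{2}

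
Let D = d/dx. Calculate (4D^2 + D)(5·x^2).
10 x + 40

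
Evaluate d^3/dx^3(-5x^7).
- 1050 x^{4}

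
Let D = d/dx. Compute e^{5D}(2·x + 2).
2 x + 12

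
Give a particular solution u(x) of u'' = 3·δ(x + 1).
\frac{3|x + 1|}{2}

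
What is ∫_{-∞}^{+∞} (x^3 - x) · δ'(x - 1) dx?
-2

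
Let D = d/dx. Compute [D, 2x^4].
8 x^{3}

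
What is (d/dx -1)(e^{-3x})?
- 4 e^{- 3 x}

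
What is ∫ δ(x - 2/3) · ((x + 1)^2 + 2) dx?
\frac{43}{9}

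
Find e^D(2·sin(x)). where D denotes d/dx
2 \sin{\left(x + 1 \right)}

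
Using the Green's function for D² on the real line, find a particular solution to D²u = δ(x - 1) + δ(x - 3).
\frac{|x - 1|}{2} + \frac{|x - 3|}{2}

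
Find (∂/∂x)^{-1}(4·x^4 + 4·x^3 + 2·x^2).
\frac{4 x^{5}}{5} + x^{4} + \frac{2 x^{3}}{3}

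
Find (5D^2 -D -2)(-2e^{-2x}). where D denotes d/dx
- 40 e^{- 2 x}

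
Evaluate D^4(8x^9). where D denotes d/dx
24192 x^{5}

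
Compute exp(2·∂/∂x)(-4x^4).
- 4 x^{4} - 32 x^{3} - 96 x^{2} - 128 x - 64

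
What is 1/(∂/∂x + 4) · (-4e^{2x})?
- \frac{2 e^{2 x}}{3}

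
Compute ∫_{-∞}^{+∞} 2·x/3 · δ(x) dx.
0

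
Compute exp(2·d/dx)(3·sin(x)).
3 \sin{\left(x + 2 \right)}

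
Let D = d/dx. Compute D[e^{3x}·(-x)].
\left(- 3 x - 1\right) e^{3 x}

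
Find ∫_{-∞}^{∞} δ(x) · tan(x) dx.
0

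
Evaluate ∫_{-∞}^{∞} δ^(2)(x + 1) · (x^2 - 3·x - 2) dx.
2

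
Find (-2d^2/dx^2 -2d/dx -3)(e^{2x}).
- 15 e^{2 x}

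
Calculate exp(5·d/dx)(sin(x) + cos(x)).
\sqrt{2} \sin{\left(x + \frac{\pi}{4} + 5 \right)}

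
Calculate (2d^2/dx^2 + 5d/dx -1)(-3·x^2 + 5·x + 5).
3 x^{2} - 35 x + 8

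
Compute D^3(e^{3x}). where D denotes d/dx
27 e^{3 x}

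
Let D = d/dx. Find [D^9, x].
9D^{8}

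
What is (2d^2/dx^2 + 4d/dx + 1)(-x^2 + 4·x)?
- x^{2} - 4 x + 12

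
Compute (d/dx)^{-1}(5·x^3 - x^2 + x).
\frac{5 x^{4}}{4} - \frac{x^{3}}{3} + \frac{x^{2}}{2}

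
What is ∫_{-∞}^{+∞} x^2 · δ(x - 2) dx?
4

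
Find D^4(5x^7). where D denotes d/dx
4200 x^{3}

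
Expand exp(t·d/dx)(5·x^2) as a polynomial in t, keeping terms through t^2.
5 t^{2} + 10 t x + 5 x^{2}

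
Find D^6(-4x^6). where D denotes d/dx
-2880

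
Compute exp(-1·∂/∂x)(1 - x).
2 - x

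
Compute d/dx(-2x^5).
- 10 x^{4}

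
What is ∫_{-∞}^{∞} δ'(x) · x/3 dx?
- \frac{1}{3}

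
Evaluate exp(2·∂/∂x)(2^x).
2^{x + 2}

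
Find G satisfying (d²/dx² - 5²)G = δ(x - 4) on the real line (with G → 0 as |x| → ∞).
-\frac{e^{-5|x - 4|}}{10}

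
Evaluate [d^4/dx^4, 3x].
12\frac{d^{3}}{dx^{3}}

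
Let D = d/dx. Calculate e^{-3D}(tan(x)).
\tan{\left(x - 3 \right)}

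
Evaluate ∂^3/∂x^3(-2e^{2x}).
- 16 e^{2 x}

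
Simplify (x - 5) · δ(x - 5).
0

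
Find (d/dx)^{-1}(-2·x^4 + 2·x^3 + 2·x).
- \frac{2 x^{5}}{5} + \frac{x^{4}}{2} + x^{2}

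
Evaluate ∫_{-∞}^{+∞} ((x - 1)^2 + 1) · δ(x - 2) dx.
2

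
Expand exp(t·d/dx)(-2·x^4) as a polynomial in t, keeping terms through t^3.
2 x \left(- 4 t^{3} - 6 t^{2} x - 4 t x^{2} - x^{3}\right)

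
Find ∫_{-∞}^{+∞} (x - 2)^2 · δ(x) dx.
4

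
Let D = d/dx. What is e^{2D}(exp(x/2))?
e^{\frac{x}{2} + 1}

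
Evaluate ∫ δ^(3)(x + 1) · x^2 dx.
0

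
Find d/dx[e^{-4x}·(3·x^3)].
x^{2} \left(9 - 12 x\right) e^{- 4 x}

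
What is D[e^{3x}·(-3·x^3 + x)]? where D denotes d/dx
\left(- 9 x^{3} - 9 x^{2} + 3 x + 1\right) e^{3 x}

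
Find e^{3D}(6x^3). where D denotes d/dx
6 x^{3} + 54 x^{2} + 162 x + 162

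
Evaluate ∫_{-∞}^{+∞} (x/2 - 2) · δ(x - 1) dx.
- \frac{3}{2}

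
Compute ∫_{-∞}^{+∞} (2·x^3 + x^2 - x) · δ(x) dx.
0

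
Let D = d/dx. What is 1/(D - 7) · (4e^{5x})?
- 2 e^{5 x}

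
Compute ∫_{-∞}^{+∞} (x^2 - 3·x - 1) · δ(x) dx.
-1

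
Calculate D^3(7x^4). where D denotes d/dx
168 x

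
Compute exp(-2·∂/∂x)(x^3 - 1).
x^{3} - 6 x^{2} + 12 x - 9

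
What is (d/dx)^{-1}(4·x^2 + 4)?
\frac{4 x^{3}}{3} + 4 x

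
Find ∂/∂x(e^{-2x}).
- 2 e^{- 2 x}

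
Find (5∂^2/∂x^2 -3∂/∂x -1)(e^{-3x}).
53 e^{- 3 x}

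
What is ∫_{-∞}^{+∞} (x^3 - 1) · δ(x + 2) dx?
-9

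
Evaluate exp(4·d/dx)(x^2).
x^{2} + 8 x + 16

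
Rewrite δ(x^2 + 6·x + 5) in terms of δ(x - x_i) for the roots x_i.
\frac{\delta(x + 5) + \delta(x + 1)}{4}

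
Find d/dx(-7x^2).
- 14 x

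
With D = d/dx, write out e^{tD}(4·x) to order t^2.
4 t + 4 x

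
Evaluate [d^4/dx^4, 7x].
28\frac{d^{3}}{dx^{3}}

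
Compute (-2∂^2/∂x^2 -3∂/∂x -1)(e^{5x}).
- 66 e^{5 x}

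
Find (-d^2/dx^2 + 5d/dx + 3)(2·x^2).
6 x^{2} + 20 x - 4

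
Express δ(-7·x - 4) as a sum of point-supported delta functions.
\frac{\delta(x + 4/7)}{7}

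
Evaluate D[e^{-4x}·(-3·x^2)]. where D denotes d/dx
6 x \left(2 x - 1\right) e^{- 4 x}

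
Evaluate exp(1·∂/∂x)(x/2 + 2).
\frac{x}{2} + \frac{5}{2}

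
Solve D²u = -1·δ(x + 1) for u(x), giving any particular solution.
-\frac{|x + 1|}{2}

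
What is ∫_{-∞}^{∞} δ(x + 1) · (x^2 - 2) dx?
-1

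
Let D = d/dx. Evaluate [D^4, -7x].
-28D^{3}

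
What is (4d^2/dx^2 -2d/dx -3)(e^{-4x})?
69 e^{- 4 x}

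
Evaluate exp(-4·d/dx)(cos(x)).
\cos{\left(x - 4 \right)}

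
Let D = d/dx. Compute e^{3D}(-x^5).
- x^{5} - 15 x^{4} - 90 x^{3} - 270 x^{2} - 405 x - 243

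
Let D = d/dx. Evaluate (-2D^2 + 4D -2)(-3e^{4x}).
54 e^{4 x}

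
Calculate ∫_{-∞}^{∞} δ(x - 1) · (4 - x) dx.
3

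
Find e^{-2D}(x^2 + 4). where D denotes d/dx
x^{2} - 4 x + 8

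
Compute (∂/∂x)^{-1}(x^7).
\frac{x^{8}}{8}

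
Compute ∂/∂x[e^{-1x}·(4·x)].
4 \left(1 - x\right) e^{- x}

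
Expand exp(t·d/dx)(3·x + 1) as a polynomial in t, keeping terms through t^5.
3 t + 3 x + 1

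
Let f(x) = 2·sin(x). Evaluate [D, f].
2 \cos{\left(x \right)}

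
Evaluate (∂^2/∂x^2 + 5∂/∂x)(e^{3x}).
24 e^{3 x}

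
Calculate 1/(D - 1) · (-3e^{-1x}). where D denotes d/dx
\frac{3 e^{- x}}{2}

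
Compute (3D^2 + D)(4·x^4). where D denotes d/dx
16 x^{2} \left(x + 9\right)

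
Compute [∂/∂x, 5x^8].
40 x^{7}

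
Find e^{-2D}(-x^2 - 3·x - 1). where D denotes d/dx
- x^{2} + x + 1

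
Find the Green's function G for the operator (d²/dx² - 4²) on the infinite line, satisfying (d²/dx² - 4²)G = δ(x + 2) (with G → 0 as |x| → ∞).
-\frac{e^{-4|x + 2|}}{8}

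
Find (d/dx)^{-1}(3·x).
\frac{3 x^{2}}{2}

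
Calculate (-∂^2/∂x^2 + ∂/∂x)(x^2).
2 x - 2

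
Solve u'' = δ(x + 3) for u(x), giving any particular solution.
\frac{|x + 3|}{2}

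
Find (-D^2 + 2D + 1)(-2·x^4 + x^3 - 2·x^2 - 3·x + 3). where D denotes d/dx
- 2 x^{4} - 15 x^{3} + 28 x^{2} - 17 x + 1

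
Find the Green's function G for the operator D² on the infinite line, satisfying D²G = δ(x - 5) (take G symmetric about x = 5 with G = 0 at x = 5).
\frac{|x - 5|}{2}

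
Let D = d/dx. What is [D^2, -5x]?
-10D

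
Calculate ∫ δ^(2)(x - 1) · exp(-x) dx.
e^{-1}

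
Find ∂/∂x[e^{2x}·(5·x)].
\left(10 x + 5\right) e^{2 x}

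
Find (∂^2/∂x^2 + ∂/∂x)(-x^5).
5 x^{3} \left(- x - 4\right)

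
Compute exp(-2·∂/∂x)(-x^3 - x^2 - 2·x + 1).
- x^{3} + 5 x^{2} - 10 x + 9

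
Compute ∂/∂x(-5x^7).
- 35 x^{6}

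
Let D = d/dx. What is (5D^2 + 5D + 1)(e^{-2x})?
11 e^{- 2 x}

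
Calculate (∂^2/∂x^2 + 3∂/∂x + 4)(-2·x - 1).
- 8 x - 10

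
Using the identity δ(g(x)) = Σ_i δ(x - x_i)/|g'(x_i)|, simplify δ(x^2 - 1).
\frac{\delta(x - 1) + \delta(x + 1)}{2}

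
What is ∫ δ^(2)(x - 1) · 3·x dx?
0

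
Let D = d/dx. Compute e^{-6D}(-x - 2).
4 - x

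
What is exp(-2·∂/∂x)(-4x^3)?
- 4 x^{3} + 24 x^{2} - 48 x + 32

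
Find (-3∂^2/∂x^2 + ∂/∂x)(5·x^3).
15 x \left(x - 6\right)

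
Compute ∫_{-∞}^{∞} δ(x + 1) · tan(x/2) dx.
- \tan{\left(\frac{1}{2} \right)}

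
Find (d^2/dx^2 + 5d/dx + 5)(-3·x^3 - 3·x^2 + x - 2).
- 15 x^{3} - 60 x^{2} - 43 x - 11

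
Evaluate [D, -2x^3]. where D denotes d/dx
- 6 x^{2}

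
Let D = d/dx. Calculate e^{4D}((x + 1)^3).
x^{3} + 15 x^{2} + 75 x + 125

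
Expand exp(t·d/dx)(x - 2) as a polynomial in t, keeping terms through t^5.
t + x - 2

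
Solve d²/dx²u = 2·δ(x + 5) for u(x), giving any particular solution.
|x + 5|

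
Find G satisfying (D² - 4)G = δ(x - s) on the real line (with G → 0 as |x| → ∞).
-\frac{e^{-2|x-s|}}{4}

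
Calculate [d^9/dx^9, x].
9\frac{d^{8}}{dx^{8}}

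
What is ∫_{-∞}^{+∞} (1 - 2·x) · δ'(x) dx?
2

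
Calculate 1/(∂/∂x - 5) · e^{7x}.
\frac{e^{7 x}}{2}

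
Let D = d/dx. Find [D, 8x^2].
16 x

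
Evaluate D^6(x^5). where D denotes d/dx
0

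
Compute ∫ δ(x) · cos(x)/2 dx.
\frac{1}{2}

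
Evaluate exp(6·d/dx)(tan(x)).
\tan{\left(x + 6 \right)}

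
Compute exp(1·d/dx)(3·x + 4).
3 x + 7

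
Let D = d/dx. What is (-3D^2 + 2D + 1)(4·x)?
4 x + 8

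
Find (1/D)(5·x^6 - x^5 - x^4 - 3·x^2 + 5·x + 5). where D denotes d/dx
\frac{5 x^{7}}{7} - \frac{x^{6}}{6} - \frac{x^{5}}{5} - x^{3} + \frac{5 x^{2}}{2} + 5 x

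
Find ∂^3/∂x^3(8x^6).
960 x^{3}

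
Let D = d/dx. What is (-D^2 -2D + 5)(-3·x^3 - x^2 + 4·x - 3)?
- 15 x^{3} + 13 x^{2} + 42 x - 21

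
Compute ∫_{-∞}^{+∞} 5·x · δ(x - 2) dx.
10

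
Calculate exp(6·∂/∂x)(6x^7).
6 x^{7} + 252 x^{6} + 4536 x^{5} + 45360 x^{4} + 272160 x^{3} + 979776 x^{2} + 1959552 x + 1679616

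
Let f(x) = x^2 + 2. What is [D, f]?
2 x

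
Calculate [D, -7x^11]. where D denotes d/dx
- 77 x^{10}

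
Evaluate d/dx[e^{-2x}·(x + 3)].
\left(- 2 x - 5\right) e^{- 2 x}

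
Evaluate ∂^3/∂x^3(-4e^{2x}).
- 32 e^{2 x}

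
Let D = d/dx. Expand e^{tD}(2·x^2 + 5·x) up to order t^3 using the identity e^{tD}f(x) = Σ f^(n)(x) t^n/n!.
2 t^{2} + t \left(4 x + 5\right) + 2 x^{2} + 5 x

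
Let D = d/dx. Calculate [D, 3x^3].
9 x^{2}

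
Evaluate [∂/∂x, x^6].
6 x^{5}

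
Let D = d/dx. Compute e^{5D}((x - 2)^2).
x^{2} + 6 x + 9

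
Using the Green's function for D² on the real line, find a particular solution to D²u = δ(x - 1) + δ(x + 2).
\frac{|x - 1|}{2} + \frac{|x + 2|}{2}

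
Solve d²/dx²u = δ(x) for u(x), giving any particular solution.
\frac{|x|}{2}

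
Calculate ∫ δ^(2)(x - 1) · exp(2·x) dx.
4 e^{2}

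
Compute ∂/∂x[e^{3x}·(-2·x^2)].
2 x \left(- 3 x - 2\right) e^{3 x}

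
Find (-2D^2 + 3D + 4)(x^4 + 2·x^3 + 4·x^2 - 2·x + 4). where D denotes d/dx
4 x^{4} + 20 x^{3} + 10 x^{2} - 8 x - 6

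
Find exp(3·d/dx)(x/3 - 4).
\frac{x}{3} - 3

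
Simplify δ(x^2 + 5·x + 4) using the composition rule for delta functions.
\frac{\delta(x + 4) + \delta(x + 1)}{3}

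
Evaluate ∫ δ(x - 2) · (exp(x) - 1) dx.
-1 + e^{2}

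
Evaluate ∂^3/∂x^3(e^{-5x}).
- 125 e^{- 5 x}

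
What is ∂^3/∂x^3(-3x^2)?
0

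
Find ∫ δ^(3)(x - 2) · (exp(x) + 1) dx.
- e^{2}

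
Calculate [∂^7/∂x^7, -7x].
-49\frac{d^{6}}{dx^{6}}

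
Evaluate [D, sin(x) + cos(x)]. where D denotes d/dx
- \sin{\left(x \right)} + \cos{\left(x \right)}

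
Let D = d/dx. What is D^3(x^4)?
24 x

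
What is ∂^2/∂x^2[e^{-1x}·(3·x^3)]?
3 x \left(x^{2} - 6 x + 6\right) e^{- x}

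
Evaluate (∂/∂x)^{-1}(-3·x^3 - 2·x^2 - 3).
- \frac{3 x^{4}}{4} - \frac{2 x^{3}}{3} - 3 x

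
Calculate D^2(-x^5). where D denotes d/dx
- 20 x^{3}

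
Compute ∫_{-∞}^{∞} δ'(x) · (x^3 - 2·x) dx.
2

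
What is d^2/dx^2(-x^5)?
- 20 x^{3}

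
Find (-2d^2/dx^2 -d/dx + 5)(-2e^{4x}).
62 e^{4 x}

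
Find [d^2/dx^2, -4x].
-8\frac{d}{dx}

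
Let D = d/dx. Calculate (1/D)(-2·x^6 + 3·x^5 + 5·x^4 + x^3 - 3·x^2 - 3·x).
- \frac{2 x^{7}}{7} + \frac{x^{6}}{2} + x^{5} + \frac{x^{4}}{4} - x^{3} - \frac{3 x^{2}}{2}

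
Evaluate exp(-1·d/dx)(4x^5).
4 x^{5} - 20 x^{4} + 40 x^{3} - 40 x^{2} + 20 x - 4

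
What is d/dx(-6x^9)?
- 54 x^{8}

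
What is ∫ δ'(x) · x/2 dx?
- \frac{1}{2}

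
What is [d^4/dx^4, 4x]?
16\frac{d^{3}}{dx^{3}}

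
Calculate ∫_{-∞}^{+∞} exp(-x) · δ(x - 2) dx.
e^{-2}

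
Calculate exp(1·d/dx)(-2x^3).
- 2 x^{3} - 6 x^{2} - 6 x - 2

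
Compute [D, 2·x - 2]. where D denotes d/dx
2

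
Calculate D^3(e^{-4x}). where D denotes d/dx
- 64 e^{- 4 x}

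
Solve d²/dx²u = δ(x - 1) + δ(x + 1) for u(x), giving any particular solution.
\frac{|x - 1|}{2} + \frac{|x + 1|}{2}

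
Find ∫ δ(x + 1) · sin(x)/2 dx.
- \frac{\sin{\left(1 \right)}}{2}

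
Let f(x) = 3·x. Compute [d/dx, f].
3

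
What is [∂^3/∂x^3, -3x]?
-9\frac{d^{2}}{dx^{2}}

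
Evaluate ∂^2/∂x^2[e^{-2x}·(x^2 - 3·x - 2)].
2 \left(2 x^{2} - 10 x + 3\right) e^{- 2 x}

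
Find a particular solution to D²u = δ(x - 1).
\frac{|x - 1|}{2}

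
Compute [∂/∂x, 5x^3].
15 x^{2}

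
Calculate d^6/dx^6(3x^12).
1995840 x^{6}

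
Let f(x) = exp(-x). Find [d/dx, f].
- e^{- x}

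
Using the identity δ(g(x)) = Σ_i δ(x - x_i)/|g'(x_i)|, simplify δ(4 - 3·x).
\frac{\delta(x - 4/3)}{3}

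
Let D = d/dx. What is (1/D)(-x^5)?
- \frac{x^{6}}{6}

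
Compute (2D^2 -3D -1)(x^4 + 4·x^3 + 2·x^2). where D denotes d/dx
- x^{4} - 16 x^{3} - 14 x^{2} + 36 x + 8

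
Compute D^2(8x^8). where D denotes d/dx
448 x^{6}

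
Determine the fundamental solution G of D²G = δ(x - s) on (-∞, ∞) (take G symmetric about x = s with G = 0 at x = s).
\frac{|x - s|}{2}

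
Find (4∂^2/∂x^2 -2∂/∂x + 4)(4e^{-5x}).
456 e^{- 5 x}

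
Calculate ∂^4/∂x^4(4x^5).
480 x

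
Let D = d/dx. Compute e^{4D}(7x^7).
7 x^{7} + 196 x^{6} + 2352 x^{5} + 15680 x^{4} + 62720 x^{3} + 150528 x^{2} + 200704 x + 114688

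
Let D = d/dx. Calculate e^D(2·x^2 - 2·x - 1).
2 x^{2} + 2 x - 1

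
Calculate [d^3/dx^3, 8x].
24\frac{d^{2}}{dx^{2}}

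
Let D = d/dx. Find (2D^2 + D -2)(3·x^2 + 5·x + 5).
- 6 x^{2} - 4 x + 7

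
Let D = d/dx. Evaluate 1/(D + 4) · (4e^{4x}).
\frac{e^{4 x}}{2}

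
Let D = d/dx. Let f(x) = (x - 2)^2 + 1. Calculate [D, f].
2 x - 4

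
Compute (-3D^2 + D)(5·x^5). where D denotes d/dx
25 x^{3} \left(x - 12\right)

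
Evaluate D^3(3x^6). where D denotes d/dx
360 x^{3}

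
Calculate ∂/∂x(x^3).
3 x^{2}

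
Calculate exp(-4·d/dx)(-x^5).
- x^{5} + 20 x^{4} - 160 x^{3} + 640 x^{2} - 1280 x + 1024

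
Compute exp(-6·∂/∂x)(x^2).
x^{2} - 12 x + 36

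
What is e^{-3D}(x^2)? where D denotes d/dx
x^{2} - 6 x + 9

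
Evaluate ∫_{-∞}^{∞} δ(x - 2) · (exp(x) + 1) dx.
1 + e^{2}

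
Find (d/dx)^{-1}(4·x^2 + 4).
\frac{4 x^{3}}{3} + 4 x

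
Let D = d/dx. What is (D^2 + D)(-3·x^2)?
- 6 x - 6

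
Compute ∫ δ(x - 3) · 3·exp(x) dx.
3 e^{3}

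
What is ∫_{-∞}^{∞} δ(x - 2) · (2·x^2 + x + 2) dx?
12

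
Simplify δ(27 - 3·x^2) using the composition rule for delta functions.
\frac{\delta(x - 3) + \delta(x + 3)}{18}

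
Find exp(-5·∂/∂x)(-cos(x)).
- \cos{\left(x - 5 \right)}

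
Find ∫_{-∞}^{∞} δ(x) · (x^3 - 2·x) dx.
0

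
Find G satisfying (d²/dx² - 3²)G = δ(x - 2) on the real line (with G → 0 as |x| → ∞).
-\frac{e^{-3|x - 2|}}{6}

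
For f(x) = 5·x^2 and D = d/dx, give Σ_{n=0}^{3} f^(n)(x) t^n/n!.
5 t^{2} + 10 t x + 5 x^{2}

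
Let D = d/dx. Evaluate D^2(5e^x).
5 e^{x}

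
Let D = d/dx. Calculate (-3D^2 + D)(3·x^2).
6 x - 18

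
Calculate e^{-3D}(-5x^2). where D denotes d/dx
- 5 x^{2} + 30 x - 45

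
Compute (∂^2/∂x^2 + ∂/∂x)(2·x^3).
6 x \left(x + 2\right)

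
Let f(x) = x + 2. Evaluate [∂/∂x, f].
1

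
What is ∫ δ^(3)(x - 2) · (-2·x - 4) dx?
0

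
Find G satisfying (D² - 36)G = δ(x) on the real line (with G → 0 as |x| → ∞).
-\frac{e^{-6|x|}}{12}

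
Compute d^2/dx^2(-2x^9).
- 144 x^{7}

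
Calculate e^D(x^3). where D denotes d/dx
x^{3} + 3 x^{2} + 3 x + 1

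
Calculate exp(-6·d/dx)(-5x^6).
- 5 x^{6} + 180 x^{5} - 2700 x^{4} + 21600 x^{3} - 97200 x^{2} + 233280 x - 233280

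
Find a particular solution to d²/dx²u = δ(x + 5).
\frac{|x + 5|}{2}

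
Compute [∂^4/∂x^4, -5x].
-20\frac{d^{3}}{dx^{3}}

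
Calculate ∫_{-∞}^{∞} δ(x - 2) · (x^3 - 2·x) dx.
4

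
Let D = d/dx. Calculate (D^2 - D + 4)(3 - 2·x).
14 - 8 x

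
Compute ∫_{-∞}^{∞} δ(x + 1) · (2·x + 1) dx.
-1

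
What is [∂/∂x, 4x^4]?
16 x^{3}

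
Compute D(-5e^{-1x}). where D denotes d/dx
5 e^{- x}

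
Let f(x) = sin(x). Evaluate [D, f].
\cos{\left(x \right)}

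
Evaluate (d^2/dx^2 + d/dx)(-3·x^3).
9 x \left(- x - 2\right)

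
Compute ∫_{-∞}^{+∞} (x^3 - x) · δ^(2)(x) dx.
0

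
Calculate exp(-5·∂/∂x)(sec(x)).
\sec{\left(x - 5 \right)}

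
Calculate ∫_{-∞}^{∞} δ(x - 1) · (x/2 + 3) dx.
\frac{7}{2}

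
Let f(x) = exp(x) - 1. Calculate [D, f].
e^{x}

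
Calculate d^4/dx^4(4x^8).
6720 x^{4}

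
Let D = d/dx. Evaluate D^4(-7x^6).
- 2520 x^{2}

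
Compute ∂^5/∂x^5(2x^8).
13440 x^{3}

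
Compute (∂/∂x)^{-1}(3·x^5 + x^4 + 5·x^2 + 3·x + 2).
\frac{x^{6}}{2} + \frac{x^{5}}{5} + \frac{5 x^{3}}{3} + \frac{3 x^{2}}{2} + 2 x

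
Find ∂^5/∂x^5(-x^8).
- 6720 x^{3}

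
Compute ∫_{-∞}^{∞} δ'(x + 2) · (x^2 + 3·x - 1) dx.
1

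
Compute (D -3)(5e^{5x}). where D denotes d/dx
10 e^{5 x}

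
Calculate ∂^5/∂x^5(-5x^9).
- 75600 x^{4}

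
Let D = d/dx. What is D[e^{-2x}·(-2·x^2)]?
4 x \left(x - 1\right) e^{- 2 x}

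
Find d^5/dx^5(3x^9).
45360 x^{4}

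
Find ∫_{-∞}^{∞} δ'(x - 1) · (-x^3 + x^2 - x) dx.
2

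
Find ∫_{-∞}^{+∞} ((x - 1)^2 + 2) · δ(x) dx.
3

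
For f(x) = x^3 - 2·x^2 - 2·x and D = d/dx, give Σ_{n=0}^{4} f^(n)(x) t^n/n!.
t^{3} + t^{2} \left(3 x - 2\right) - t \left(- 3 x^{2} + 4 x + 2\right) + x^{3} - 2 x^{2} - 2 x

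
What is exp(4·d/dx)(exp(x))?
e^{x + 4}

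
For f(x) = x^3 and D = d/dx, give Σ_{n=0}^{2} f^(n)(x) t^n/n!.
x \left(3 t^{2} + 3 t x + x^{2}\right)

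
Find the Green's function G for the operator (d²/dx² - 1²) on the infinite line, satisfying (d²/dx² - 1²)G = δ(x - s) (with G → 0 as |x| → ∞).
-\frac{e^{-|x-s|}}{2}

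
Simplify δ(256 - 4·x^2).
\frac{\delta(x - 8) + \delta(x + 8)}{64}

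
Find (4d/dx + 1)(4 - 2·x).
- 2 x - 4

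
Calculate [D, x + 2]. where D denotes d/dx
1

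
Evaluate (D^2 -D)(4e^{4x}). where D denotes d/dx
48 e^{4 x}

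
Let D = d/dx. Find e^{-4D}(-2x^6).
- 2 x^{6} + 48 x^{5} - 480 x^{4} + 2560 x^{3} - 7680 x^{2} + 12288 x - 8192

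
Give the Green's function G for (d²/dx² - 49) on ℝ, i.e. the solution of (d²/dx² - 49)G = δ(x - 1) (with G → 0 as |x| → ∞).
-\frac{e^{-7|x - 1|}}{14}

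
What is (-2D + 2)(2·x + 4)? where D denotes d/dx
4 x + 4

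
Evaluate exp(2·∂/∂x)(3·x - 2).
3 x + 4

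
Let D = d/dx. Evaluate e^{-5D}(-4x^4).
- 4 x^{4} + 80 x^{3} - 600 x^{2} + 2000 x - 2500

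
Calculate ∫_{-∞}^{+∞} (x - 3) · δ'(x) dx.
-1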